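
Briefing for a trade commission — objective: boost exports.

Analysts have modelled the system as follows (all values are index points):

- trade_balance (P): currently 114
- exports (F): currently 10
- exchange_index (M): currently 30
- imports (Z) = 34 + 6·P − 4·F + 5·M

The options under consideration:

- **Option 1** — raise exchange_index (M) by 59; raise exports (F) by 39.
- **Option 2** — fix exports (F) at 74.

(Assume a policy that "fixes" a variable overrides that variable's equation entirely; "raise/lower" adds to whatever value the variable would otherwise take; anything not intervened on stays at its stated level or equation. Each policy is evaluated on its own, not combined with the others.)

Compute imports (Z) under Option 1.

Option 1 (M + 59, F + 39):
  P = 114
  F = 10 + 39 = 49
  M = 30 + 59 = 89
  Z = 34 + 6·114 − 4·49 + 5·89 = 967

967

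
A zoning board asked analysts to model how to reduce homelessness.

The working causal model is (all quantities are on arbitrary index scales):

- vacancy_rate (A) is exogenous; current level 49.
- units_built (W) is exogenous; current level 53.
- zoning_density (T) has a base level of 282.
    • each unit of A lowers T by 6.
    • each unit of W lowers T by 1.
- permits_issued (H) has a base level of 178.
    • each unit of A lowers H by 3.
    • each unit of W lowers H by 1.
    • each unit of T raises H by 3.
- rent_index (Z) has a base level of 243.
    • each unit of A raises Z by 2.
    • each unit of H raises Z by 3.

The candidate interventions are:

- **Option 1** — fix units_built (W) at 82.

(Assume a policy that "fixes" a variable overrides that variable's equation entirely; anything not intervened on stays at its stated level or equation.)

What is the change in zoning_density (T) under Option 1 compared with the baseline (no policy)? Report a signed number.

-29

Baseline:
  A = 49
  W = 53
  T = 282 − 6·49 − 53 = -65
Option 1 (W := 82):
  A = 49
  W = 82
  T = 282 − 6·49 − 82 = -94
Change in T: -94 − (-65) = -29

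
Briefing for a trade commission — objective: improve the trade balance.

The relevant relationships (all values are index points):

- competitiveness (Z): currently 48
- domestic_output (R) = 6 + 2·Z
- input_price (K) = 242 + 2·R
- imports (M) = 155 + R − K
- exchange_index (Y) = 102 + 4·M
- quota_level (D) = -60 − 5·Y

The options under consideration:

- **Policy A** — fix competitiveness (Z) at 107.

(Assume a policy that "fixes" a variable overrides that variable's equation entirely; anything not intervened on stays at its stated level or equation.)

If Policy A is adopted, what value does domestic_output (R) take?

220

Policy A (Z := 107):
  Z = 107
  R = 6 + 2·107 = 220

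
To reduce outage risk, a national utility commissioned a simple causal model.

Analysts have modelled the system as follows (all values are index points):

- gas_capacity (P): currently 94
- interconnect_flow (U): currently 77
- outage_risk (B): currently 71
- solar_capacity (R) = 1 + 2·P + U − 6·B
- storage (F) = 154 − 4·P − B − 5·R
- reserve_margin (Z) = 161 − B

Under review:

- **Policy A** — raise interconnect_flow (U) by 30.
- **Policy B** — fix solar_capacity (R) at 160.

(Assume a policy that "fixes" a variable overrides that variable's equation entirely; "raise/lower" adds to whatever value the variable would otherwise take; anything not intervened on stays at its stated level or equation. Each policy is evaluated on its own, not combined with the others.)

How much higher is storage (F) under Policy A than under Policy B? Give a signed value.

1450

Policy A (U + 30):
  P = 94
  U = 77 + 30 = 107
  B = 71
  R = 1 + 2·94 + 107 − 6·71 = -130
  F = 154 − 4·94 − 71 − 5·(-130) = 357
Policy B (R := 160):
  P = 94
  U = 77
  B = 71
  R = 160
  F = 154 − 4·94 − 71 − 5·160 = -1093
F: 357 − (-1093) = 1450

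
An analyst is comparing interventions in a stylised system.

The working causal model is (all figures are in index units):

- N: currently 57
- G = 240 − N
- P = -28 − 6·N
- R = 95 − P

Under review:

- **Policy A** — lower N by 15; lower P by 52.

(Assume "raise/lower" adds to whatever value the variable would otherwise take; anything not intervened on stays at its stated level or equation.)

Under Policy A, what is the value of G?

198

Policy A (N − 15, P − 52):
  N = 57 − 15 = 42
  G = 240 − 42 = 198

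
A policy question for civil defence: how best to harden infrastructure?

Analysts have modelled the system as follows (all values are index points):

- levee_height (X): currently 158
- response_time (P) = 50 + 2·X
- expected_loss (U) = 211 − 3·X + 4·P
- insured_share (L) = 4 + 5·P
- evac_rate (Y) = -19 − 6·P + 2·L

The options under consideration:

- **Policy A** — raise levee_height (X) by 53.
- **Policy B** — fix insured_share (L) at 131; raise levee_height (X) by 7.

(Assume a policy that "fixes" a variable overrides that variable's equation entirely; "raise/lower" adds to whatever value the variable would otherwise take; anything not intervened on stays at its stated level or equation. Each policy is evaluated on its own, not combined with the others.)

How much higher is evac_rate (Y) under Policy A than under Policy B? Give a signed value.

Policy A (X + 53):
  X = 158 + 53 = 211
  P = 50 + 2·211 = 472
  L = 4 + 5·472 = 2364
  Y = -19 − 6·472 + 2·2364 = 1877
Policy B (L := 131, X + 7):
  X = 158 + 7 = 165
  P = 50 + 2·165 = 380
  L = 131
  Y = -19 − 6·380 + 2·131 = -2037
Y: 1877 − (-2037) = 3914

3914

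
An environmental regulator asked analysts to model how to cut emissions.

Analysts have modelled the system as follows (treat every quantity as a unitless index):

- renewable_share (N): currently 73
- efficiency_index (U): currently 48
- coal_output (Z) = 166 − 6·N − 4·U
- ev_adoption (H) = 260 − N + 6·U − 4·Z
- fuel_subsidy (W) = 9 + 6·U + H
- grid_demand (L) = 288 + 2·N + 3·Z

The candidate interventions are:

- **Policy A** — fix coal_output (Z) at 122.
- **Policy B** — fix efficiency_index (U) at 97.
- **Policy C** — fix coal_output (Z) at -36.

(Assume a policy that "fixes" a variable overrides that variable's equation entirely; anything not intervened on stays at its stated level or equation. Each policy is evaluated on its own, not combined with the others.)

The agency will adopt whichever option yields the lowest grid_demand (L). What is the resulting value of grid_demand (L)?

Policy A (Z := 122):
  N = 73
  U = 48
  Z = 122
  L = 288 + 2·73 + 3·122 = 800
Policy B (U := 97):
  N = 73
  U = 97
  Z = 166 − 6·73 − 4·97 = -660
  L = 288 + 2·73 + 3·(-660) = -1546
Policy C (Z := -36):
  N = 73
  U = 48
  Z = -36
  L = 288 + 2·73 + 3·(-36) = 326
Comparing — Policy A: L=800, Policy B: L=-1546, Policy C: L=326. Lowest is -1546 (Policy B).

-1546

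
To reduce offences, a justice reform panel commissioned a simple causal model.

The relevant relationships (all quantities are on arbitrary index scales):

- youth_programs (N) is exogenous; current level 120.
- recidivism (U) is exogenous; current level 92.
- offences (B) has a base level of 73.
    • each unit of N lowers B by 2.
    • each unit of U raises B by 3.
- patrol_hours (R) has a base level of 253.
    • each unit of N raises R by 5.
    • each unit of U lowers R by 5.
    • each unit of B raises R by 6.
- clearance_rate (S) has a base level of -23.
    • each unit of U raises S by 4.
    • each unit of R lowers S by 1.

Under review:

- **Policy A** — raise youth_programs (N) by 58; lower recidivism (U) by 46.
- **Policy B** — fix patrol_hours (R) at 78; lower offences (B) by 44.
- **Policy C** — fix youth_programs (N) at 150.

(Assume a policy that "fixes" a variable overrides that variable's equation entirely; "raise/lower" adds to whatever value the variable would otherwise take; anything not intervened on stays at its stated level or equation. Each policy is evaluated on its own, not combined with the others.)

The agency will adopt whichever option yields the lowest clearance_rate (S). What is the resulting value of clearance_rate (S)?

-492

Policy A (N + 58, U − 46):
  N = 120 + 58 = 178
  U = 92 − 46 = 46
  B = 73 − 2·178 + 3·46 = -145
  R = 253 + 5·178 − 5·46 + 6·(-145) = 43
  S = -23 + 4·46 − 43 = 118
Policy B (R := 78, B − 44):
  N = 120
  U = 92
  B = 73 − 2·120 + 3·92 (−44 from intervention) = 65
  R = 78
  S = -23 + 4·92 − 78 = 267
Policy C (N := 150):
  N = 150
  U = 92
  B = 73 − 2·150 + 3·92 = 49
  R = 253 + 5·150 − 5·92 + 6·49 = 837
  S = -23 + 4·92 − 837 = -492
Comparing — Policy A: S=118, Policy B: S=267, Policy C: S=-492. Lowest is -492 (Policy C).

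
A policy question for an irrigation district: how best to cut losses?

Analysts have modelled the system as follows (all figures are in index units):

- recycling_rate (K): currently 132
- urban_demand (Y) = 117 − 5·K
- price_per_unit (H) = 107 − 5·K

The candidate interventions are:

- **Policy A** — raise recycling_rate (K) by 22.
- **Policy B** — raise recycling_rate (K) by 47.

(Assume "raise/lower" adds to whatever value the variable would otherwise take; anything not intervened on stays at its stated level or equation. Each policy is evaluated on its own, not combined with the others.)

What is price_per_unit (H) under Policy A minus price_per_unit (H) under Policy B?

Policy A (K + 22):
  K = 132 + 22 = 154
  H = 107 − 5·154 = -663
Policy B (K + 47):
  K = 132 + 47 = 179
  H = 107 − 5·179 = -788
H: -663 − (-788) = 125

125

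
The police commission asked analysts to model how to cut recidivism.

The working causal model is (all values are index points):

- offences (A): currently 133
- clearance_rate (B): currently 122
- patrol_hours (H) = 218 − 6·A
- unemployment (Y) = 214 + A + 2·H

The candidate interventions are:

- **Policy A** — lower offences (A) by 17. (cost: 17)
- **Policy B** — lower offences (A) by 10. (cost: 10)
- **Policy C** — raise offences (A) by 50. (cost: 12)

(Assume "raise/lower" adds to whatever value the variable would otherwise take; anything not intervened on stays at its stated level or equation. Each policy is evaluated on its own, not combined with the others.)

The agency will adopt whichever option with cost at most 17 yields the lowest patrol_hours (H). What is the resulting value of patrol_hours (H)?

-880

Policy A (A − 17):
  A = 133 − 17 = 116
  H = 218 − 6·116 = -478
Policy B (A − 10):
  A = 133 − 10 = 123
  H = 218 − 6·123 = -520
Policy C (A + 50):
  A = 133 + 50 = 183
  H = 218 − 6·183 = -880
Comparing — Policy A: H=-478, Policy B: H=-520, Policy C: H=-880. Lowest is -880 (Policy C).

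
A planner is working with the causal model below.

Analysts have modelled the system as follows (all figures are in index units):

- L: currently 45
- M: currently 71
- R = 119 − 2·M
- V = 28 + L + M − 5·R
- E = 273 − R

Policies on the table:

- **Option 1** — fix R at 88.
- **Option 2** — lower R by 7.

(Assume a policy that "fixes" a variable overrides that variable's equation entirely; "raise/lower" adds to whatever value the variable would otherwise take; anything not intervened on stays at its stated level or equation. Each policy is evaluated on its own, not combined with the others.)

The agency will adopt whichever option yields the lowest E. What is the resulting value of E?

Option 1 (R := 88):
  M = 71
  R = 88
  E = 273 − 88 = 185
Option 2 (R − 7):
  M = 71
  R = 119 − 2·71 (−7 from intervention) = -30
  E = 273 − (-30) = 303
Comparing — Option 1: E=185, Option 2: E=303. Lowest is 185 (Option 1).

185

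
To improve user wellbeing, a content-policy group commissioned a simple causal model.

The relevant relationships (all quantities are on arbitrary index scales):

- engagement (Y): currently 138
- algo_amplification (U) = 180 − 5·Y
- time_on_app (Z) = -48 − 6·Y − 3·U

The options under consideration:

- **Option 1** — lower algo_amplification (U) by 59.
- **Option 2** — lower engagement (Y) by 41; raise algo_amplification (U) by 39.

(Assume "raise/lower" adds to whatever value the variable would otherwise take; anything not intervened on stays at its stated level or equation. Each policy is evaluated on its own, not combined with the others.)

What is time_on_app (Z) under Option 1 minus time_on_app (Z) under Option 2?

663

Option 1 (U − 59):
  Y = 138
  U = 180 − 5·138 (−59 from intervention) = -569
  Z = -48 − 6·138 − 3·(-569) = 831
Option 2 (Y − 41, U + 39):
  Y = 138 − 41 = 97
  U = 180 − 5·97 (+39 from intervention) = -266
  Z = -48 − 6·97 − 3·(-266) = 168
Z: 831 − 168 = 663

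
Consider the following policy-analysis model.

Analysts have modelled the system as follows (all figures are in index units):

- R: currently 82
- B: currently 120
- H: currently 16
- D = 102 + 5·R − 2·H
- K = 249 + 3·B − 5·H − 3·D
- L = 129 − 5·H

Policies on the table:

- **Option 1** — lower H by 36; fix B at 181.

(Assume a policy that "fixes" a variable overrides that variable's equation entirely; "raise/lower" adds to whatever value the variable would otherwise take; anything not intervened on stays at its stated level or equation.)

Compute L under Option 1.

Option 1 (H − 36, B := 181):
  H = 16 − 36 = -20
  L = 129 − 5·(-20) = 229

229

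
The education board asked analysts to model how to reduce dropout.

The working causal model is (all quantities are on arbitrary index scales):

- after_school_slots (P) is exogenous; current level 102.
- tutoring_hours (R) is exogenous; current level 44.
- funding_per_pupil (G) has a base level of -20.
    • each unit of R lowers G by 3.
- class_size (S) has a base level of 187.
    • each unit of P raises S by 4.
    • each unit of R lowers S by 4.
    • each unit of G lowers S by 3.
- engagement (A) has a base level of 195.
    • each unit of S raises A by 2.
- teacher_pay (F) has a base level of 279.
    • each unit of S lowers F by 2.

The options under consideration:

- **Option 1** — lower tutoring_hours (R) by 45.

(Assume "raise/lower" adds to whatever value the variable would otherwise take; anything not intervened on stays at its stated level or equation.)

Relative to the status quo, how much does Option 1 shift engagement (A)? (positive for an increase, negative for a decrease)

Baseline:
  P = 102
  R = 44
  G = -20 − 3·44 = -152
  S = 187 + 4·102 − 4·44 − 3·(-152) = 875
  A = 195 + 2·875 = 1945
Option 1 (R − 45):
  P = 102
  R = 44 − 45 = -1
  G = -20 − 3·(-1) = -17
  S = 187 + 4·102 − 4·(-1) − 3·(-17) = 650
  A = 195 + 2·650 = 1495
Change in A: 1495 − 1945 = -450

-450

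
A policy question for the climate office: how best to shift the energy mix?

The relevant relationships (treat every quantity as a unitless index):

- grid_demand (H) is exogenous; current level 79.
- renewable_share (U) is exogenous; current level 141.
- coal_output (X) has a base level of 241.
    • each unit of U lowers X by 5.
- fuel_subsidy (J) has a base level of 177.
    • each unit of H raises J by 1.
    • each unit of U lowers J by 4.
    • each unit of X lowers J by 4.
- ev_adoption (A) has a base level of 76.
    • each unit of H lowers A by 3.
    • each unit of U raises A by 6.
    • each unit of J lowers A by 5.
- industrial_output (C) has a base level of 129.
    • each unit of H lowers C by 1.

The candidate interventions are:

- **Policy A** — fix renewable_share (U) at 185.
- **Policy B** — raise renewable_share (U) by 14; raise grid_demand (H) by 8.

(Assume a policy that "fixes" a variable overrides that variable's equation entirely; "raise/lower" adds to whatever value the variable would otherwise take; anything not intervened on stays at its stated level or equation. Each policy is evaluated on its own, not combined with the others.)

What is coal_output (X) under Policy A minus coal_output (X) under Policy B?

Policy A (U := 185):
  U = 185
  X = 241 − 5·185 = -684
Policy B (U + 14, H + 8):
  U = 141 + 14 = 155
  X = 241 − 5·155 = -534
X: -684 − (-534) = -150

-150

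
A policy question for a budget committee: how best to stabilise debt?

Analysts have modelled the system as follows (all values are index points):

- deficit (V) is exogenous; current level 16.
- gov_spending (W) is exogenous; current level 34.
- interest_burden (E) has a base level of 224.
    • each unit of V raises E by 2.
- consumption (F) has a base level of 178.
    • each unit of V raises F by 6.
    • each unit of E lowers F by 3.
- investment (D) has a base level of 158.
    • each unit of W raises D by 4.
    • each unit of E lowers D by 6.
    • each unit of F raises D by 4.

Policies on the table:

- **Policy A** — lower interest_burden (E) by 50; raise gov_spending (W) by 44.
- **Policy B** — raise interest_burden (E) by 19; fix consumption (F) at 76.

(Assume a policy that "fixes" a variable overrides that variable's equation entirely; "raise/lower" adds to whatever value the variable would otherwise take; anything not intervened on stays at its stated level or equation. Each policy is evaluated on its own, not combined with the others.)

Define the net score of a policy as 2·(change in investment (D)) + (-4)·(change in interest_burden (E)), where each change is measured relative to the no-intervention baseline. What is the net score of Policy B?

4256

Baseline:
  V = 16
  W = 34
  E = 224 + 2·16 = 256
  F = 178 + 6·16 − 3·256 = -494
  D = 158 + 4·34 − 6·256 + 4·(-494) = -3218
Policy B (E + 19, F := 76):
  V = 16
  W = 34
  E = 224 + 2·16 (+19 from intervention) = 275
  F = 76
  D = 158 + 4·34 − 6·275 + 4·76 = -1052
ΔD = -1052 − (-3218) = 2166; ΔE = 275 − 256 = 19
Score = 2·2166 + (-4)·19 = 4256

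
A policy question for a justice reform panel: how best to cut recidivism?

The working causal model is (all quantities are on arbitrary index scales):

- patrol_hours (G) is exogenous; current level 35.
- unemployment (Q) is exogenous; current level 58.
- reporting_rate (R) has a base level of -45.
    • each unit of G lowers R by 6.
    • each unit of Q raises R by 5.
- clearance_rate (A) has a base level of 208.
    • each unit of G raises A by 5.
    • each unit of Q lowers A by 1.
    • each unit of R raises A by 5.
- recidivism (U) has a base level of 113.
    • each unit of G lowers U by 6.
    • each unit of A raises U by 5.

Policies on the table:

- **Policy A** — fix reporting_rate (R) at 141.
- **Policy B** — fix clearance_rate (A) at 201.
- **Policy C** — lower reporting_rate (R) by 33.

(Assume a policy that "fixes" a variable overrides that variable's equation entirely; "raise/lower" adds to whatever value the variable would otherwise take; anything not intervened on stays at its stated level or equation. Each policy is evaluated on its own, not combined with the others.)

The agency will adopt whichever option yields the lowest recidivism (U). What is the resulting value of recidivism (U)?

Policy A (R := 141):
  G = 35
  Q = 58
  R = 141
  A = 208 + 5·35 − 58 + 5·141 = 1030
  U = 113 − 6·35 + 5·1030 = 5053
Policy B (A := 201):
  G = 35
  Q = 58
  R = -45 − 6·35 + 5·58 = 35
  A = 201
  U = 113 − 6·35 + 5·201 = 908
Policy C (R − 33):
  G = 35
  Q = 58
  R = -45 − 6·35 + 5·58 (−33 from intervention) = 2
  A = 208 + 5·35 − 58 + 5·2 = 335
  U = 113 − 6·35 + 5·335 = 1578
Comparing — Policy A: U=5053, Policy B: U=908, Policy C: U=1578. Lowest is 908 (Policy B).

908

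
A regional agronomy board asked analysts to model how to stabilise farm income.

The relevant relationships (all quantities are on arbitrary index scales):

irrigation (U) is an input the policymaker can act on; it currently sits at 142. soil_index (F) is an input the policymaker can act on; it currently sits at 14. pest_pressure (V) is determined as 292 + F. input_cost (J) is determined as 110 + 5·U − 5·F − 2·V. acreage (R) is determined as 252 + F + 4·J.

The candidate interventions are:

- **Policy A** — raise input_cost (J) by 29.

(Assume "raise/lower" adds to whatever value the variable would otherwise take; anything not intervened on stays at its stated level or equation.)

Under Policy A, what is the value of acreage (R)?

Policy A (J + 29):
  U = 142
  F = 14
  V = 292 + 14 = 306
  J = 110 + 5·142 − 5·14 − 2·306 (+29 from intervention) = 167
  R = 252 + 14 + 4·167 = 934

934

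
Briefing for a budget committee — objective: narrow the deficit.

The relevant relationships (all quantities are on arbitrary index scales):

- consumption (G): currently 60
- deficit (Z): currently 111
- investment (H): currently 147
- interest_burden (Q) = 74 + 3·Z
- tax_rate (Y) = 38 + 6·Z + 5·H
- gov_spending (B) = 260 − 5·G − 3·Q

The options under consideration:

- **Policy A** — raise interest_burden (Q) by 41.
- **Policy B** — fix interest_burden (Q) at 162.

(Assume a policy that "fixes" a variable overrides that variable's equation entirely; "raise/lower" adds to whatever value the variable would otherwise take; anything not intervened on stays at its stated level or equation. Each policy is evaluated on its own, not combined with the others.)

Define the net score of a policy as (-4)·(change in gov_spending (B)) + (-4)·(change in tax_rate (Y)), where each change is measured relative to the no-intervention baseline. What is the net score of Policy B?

Baseline:
  G = 60
  Z = 111
  H = 147
  Q = 74 + 3·111 = 407
  Y = 38 + 6·111 + 5·147 = 1439
  B = 260 − 5·60 − 3·407 = -1261
Policy B (Q := 162):
  G = 60
  Z = 111
  H = 147
  Q = 162
  Y = 38 + 6·111 + 5·147 = 1439
  B = 260 − 5·60 − 3·162 = -526
ΔB = -526 − (-1261) = 735; ΔY = 1439 − 1439 = 0
Score = (-4)·735 + (-4)·0 = -2940

-2940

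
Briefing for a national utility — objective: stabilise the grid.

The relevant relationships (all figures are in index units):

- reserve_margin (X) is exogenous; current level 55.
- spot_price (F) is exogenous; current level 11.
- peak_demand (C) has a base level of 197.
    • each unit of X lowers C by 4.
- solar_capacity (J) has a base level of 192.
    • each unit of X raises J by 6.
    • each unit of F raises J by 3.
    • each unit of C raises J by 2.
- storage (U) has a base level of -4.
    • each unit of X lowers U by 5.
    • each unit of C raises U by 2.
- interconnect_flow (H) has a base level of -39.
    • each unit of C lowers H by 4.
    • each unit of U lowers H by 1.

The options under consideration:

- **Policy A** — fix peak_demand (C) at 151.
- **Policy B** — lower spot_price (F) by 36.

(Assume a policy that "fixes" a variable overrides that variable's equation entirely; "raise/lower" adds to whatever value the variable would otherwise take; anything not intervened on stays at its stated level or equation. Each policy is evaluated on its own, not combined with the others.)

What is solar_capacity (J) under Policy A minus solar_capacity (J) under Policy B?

Policy A (C := 151):
  X = 55
  F = 11
  C = 151
  J = 192 + 6·55 + 3·11 + 2·151 = 857
Policy B (F − 36):
  X = 55
  F = 11 − 36 = -25
  C = 197 − 4·55 = -23
  J = 192 + 6·55 + 3·(-25) + 2·(-23) = 401
J: 857 − 401 = 456

456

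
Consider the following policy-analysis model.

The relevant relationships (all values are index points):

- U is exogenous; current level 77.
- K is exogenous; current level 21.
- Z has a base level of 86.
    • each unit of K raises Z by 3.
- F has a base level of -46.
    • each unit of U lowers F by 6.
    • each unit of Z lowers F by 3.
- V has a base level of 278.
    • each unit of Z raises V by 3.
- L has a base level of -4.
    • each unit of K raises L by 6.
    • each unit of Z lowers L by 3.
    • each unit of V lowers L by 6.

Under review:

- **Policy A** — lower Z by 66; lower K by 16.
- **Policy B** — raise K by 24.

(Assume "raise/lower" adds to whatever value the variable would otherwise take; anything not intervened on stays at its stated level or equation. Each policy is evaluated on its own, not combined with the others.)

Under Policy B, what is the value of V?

Policy B (K + 24):
  K = 21 + 24 = 45
  Z = 86 + 3·45 = 221
  V = 278 + 3·221 = 941

941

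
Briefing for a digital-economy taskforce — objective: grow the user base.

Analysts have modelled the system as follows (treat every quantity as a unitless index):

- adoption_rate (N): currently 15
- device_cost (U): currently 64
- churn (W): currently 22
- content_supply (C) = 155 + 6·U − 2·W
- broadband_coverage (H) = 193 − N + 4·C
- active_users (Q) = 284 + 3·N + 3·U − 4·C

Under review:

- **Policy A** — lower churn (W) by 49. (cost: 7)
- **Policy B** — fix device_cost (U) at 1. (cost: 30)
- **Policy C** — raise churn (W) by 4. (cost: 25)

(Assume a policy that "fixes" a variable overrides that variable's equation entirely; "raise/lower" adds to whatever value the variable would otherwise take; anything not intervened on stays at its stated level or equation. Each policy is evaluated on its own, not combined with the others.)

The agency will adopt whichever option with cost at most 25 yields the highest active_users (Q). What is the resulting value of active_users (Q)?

Policy A (W − 49):
  N = 15
  U = 64
  W = 22 − 49 = -27
  C = 155 + 6·64 − 2·(-27) = 593
  Q = 284 + 3·15 + 3·64 − 4·593 = -1851
Policy C (W + 4):
  N = 15
  U = 64
  W = 22 + 4 = 26
  C = 155 + 6·64 − 2·26 = 487
  Q = 284 + 3·15 + 3·64 − 4·487 = -1427
Comparing — Policy A: Q=-1851, Policy C: Q=-1427. Highest is -1427 (Policy C).

-1427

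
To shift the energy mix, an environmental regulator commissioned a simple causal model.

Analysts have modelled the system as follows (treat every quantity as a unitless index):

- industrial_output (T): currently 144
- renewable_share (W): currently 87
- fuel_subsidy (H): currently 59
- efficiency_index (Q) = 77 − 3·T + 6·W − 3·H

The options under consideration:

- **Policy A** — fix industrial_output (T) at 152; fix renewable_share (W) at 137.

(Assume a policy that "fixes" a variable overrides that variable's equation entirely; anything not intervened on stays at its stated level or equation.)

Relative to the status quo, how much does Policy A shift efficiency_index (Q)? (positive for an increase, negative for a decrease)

276

Baseline:
  T = 144
  W = 87
  H = 59
  Q = 77 − 3·144 + 6·87 − 3·59 = -10
Policy A (T := 152, W := 137):
  T = 152
  W = 137
  H = 59
  Q = 77 − 3·152 + 6·137 − 3·59 = 266
Change in Q: 266 − (-10) = 276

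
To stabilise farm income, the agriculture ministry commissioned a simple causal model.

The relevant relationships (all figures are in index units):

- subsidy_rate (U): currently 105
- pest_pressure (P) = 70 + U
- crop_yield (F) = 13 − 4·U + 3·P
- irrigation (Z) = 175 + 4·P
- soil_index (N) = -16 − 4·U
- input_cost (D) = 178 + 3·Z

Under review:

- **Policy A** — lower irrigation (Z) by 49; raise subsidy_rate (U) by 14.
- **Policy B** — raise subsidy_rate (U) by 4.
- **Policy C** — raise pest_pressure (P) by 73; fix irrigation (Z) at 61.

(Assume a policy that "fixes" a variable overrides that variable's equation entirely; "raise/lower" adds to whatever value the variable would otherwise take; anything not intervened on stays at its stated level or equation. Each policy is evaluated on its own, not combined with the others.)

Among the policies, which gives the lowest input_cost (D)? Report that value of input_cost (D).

Policy A (Z − 49, U + 14):
  U = 105 + 14 = 119
  P = 70 + 119 = 189
  Z = 175 + 4·189 (−49 from intervention) = 882
  D = 178 + 3·882 = 2824
Policy B (U + 4):
  U = 105 + 4 = 109
  P = 70 + 109 = 179
  Z = 175 + 4·179 = 891
  D = 178 + 3·891 = 2851
Policy C (P + 73, Z := 61):
  U = 105
  P = 70 + 105 (+73 from intervention) = 248
  Z = 61
  D = 178 + 3·61 = 361
Comparing — Policy A: D=2824, Policy B: D=2851, Policy C: D=361. Lowest is 361 (Policy C).

361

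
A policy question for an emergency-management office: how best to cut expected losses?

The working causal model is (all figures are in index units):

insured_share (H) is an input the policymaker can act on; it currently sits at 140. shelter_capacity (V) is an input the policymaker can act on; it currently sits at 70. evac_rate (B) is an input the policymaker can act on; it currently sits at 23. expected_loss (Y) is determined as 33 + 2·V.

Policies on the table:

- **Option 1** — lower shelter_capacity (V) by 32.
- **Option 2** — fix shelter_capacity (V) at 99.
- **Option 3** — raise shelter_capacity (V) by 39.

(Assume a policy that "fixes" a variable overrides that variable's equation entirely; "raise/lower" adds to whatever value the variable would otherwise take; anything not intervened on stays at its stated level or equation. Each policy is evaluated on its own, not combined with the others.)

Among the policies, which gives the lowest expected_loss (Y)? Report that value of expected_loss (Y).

109

Option 1 (V − 32):
  V = 70 − 32 = 38
  Y = 33 + 2·38 = 109
Option 2 (V := 99):
  V = 99
  Y = 33 + 2·99 = 231
Option 3 (V + 39):
  V = 70 + 39 = 109
  Y = 33 + 2·109 = 251
Comparing — Option 1: Y=109, Option 2: Y=231, Option 3: Y=251. Lowest is 109 (Option 1).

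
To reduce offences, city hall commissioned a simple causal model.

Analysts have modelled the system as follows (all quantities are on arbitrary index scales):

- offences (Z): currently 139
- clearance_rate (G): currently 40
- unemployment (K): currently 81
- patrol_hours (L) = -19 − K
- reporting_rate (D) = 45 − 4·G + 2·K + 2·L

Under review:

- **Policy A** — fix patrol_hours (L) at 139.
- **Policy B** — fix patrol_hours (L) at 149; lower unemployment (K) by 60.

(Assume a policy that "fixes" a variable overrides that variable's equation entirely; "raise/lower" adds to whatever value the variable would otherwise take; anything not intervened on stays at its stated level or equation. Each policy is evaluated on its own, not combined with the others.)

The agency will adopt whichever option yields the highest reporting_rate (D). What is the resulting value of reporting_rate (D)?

Policy A (L := 139):
  G = 40
  K = 81
  L = 139
  D = 45 − 4·40 + 2·81 + 2·139 = 325
Policy B (L := 149, K − 60):
  G = 40
  K = 81 − 60 = 21
  L = 149
  D = 45 − 4·40 + 2·21 + 2·149 = 225
Comparing — Policy A: D=325, Policy B: D=225. Highest is 325 (Policy A).

325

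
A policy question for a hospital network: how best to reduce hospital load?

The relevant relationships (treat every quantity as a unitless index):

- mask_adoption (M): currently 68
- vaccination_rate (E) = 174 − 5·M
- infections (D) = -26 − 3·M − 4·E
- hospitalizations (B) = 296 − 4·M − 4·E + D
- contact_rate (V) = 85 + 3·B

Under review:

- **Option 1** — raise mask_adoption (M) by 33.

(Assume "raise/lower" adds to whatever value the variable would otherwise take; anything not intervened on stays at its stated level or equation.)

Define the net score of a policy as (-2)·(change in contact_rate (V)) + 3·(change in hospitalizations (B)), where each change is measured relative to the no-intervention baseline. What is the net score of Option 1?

Baseline:
  M = 68
  E = 174 − 5·68 = -166
  D = -26 − 3·68 − 4·(-166) = 434
  B = 296 − 4·68 − 4·(-166) + 434 = 1122
  V = 85 + 3·1122 = 3451
Option 1 (M + 33):
  M = 68 + 33 = 101
  E = 174 − 5·101 = -331
  D = -26 − 3·101 − 4·(-331) = 995
  B = 296 − 4·101 − 4·(-331) + 995 = 2211
  V = 85 + 3·2211 = 6718
ΔV = 6718 − 3451 = 3267; ΔB = 2211 − 1122 = 1089
Score = (-2)·3267 + 3·1089 = -3267

-3267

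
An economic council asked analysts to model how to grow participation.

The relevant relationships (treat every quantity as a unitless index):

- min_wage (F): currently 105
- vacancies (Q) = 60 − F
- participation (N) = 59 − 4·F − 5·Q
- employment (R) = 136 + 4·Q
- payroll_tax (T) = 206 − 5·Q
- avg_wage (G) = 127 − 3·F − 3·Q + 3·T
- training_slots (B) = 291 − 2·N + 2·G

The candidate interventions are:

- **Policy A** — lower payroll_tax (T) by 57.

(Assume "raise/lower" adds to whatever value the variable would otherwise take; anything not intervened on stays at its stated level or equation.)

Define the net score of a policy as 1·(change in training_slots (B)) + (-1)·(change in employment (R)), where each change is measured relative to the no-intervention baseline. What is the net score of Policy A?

-342

Baseline:
  F = 105
  Q = 60 − 105 = -45
  N = 59 − 4·105 − 5·(-45) = -136
  R = 136 + 4·(-45) = -44
  T = 206 − 5·(-45) = 431
  G = 127 − 3·105 − 3·(-45) + 3·431 = 1240
  B = 291 − 2·(-136) + 2·1240 = 3043
Policy A (T − 57):
  F = 105
  Q = 60 − 105 = -45
  N = 59 − 4·105 − 5·(-45) = -136
  R = 136 + 4·(-45) = -44
  T = 206 − 5·(-45) (−57 from intervention) = 374
  G = 127 − 3·105 − 3·(-45) + 3·374 = 1069
  B = 291 − 2·(-136) + 2·1069 = 2701
ΔB = 2701 − 3043 = -342; ΔR = -44 − (-44) = 0
Score = 1·(-342) + (-1)·0 = -342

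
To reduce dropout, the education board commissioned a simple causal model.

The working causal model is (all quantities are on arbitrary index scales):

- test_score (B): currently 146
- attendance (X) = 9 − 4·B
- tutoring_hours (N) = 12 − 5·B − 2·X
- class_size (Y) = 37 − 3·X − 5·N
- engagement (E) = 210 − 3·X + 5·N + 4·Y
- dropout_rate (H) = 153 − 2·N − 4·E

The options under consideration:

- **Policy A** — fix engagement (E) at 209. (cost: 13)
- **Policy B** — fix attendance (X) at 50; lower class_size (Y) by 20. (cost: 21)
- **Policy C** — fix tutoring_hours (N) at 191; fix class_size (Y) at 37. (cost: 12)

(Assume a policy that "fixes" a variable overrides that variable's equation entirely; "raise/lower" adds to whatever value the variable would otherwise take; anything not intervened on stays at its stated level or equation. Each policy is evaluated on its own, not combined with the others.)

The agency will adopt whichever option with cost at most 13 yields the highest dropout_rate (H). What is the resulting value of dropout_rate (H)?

Policy A (E := 209):
  B = 146
  X = 9 − 4·146 = -575
  N = 12 − 5·146 − 2·(-575) = 432
  Y = 37 − 3·(-575) − 5·432 = -398
  E = 209
  H = 153 − 2·432 − 4·209 = -1547
Policy C (N := 191, Y := 37):
  B = 146
  X = 9 − 4·146 = -575
  N = 191
  Y = 37
  E = 210 − 3·(-575) + 5·191 + 4·37 = 3038
  H = 153 − 2·191 − 4·3038 = -12381
Comparing — Policy A: H=-1547, Policy C: H=-12381. Highest is -1547 (Policy A).

-1547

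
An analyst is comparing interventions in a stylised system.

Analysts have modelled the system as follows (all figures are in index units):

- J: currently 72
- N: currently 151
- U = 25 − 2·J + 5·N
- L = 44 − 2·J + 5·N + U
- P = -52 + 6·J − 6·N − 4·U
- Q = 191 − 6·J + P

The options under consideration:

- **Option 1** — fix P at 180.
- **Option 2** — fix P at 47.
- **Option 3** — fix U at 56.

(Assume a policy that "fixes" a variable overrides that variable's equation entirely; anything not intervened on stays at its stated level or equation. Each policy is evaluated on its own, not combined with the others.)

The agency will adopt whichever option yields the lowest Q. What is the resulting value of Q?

-991

Option 1 (P := 180):
  J = 72
  N = 151
  U = 25 − 2·72 + 5·151 = 636
  P = 180
  Q = 191 − 6·72 + 180 = -61
Option 2 (P := 47):
  J = 72
  N = 151
  U = 25 − 2·72 + 5·151 = 636
  P = 47
  Q = 191 − 6·72 + 47 = -194
Option 3 (U := 56):
  J = 72
  N = 151
  U = 56
  P = -52 + 6·72 − 6·151 − 4·56 = -750
  Q = 191 − 6·72 + (-750) = -991
Comparing — Option 1: Q=-61, Option 2: Q=-194, Option 3: Q=-991. Lowest is -991 (Option 3).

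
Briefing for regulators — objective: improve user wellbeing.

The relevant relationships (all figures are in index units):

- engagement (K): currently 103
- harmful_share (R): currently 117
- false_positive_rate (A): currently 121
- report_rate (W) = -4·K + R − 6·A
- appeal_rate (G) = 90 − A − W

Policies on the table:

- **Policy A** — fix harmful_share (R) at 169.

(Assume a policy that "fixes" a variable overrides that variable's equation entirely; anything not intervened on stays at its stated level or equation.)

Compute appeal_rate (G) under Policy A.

938

Policy A (R := 169):
  K = 103
  R = 169
  A = 121
  W = 0 − 4·103 + 169 − 6·121 = -969
  G = 90 − 121 − (-969) = 938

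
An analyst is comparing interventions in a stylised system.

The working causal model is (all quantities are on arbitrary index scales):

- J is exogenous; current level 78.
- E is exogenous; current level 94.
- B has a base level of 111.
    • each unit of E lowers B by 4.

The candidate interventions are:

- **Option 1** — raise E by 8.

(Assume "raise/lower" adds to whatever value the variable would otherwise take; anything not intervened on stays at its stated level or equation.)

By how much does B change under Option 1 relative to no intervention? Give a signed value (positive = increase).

Baseline:
  E = 94
  B = 111 − 4·94 = -265
Option 1 (E + 8):
  E = 94 + 8 = 102
  B = 111 − 4·102 = -297
Change in B: -297 − (-265) = -32

-32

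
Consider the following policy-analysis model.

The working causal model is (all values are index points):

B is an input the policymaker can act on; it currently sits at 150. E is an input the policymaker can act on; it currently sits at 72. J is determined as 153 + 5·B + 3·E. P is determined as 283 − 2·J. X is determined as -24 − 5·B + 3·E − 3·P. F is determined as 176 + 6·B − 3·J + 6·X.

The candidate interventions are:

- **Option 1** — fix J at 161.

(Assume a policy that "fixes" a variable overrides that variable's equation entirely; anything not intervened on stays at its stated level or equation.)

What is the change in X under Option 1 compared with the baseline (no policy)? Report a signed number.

-5748

Baseline:
  B = 150
  E = 72
  J = 153 + 5·150 + 3·72 = 1119
  P = 283 − 2·1119 = -1955
  X = -24 − 5·150 + 3·72 − 3·(-1955) = 5307
Option 1 (J := 161):
  B = 150
  E = 72
  J = 161
  P = 283 − 2·161 = -39
  X = -24 − 5·150 + 3·72 − 3·(-39) = -441
Change in X: -441 − 5307 = -5748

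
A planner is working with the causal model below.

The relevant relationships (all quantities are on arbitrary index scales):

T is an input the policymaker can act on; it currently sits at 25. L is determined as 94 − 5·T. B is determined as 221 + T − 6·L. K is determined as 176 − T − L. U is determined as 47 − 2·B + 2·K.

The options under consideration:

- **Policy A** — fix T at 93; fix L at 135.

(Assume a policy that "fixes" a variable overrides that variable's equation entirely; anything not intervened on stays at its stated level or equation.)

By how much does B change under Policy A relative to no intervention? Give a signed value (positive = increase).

-928

Baseline:
  T = 25
  L = 94 − 5·25 = -31
  B = 221 + 25 − 6·(-31) = 432
Policy A (T := 93, L := 135):
  T = 93
  L = 135
  B = 221 + 93 − 6·135 = -496
Change in B: -496 − 432 = -928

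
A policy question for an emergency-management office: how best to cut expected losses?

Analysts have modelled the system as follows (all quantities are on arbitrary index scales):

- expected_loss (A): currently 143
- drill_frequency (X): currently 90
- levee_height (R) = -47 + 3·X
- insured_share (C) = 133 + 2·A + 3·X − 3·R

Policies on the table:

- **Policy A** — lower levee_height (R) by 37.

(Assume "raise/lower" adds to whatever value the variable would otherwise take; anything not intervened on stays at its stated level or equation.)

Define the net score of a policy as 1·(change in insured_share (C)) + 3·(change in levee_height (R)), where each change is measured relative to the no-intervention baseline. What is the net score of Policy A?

Baseline:
  A = 143
  X = 90
  R = -47 + 3·90 = 223
  C = 133 + 2·143 + 3·90 − 3·223 = 20
Policy A (R − 37):
  A = 143
  X = 90
  R = -47 + 3·90 (−37 from intervention) = 186
  C = 133 + 2·143 + 3·90 − 3·186 = 131
ΔC = 131 − 20 = 111; ΔR = 186 − 223 = -37
Score = 1·111 + 3·(-37) = 0

0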